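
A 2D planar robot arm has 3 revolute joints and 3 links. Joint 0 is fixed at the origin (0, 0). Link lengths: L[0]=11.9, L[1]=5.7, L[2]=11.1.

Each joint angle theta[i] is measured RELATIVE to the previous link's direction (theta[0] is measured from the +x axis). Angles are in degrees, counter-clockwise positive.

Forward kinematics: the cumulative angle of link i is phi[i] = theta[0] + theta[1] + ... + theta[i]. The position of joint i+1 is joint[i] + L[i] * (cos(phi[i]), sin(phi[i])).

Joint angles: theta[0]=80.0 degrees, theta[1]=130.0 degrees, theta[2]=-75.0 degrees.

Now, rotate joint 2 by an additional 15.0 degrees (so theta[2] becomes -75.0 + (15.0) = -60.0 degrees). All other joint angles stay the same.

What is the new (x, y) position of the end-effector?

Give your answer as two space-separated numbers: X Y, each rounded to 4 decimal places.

joint[0] = (0.0000, 0.0000)  (base)
link 0: phi[0] = 80 = 80 deg
  cos(80 deg) = 0.1736, sin(80 deg) = 0.9848
  joint[1] = (0.0000, 0.0000) + 11.9 * (0.1736, 0.9848) = (0.0000 + 2.0664, 0.0000 + 11.7192) = (2.0664, 11.7192)
link 1: phi[1] = 80 + 130 = 210 deg
  cos(210 deg) = -0.8660, sin(210 deg) = -0.5000
  joint[2] = (2.0664, 11.7192) + 5.7 * (-0.8660, -0.5000) = (2.0664 + -4.9363, 11.7192 + -2.8500) = (-2.8699, 8.8692)
link 2: phi[2] = 80 + 130 + -60 = 150 deg
  cos(150 deg) = -0.8660, sin(150 deg) = 0.5000
  joint[3] = (-2.8699, 8.8692) + 11.1 * (-0.8660, 0.5000) = (-2.8699 + -9.6129, 8.8692 + 5.5500) = (-12.4828, 14.4192)
End effector: (-12.4828, 14.4192)

Answer: -12.4828 14.4192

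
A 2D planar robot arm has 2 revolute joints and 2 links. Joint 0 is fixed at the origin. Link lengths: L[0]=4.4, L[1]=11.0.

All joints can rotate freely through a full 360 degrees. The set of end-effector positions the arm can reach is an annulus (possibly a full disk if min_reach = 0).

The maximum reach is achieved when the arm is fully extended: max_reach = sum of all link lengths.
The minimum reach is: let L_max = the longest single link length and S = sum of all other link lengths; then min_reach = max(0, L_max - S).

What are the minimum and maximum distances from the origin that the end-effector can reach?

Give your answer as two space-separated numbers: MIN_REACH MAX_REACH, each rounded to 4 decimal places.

Link lengths: [4.4, 11.0]
max_reach = 4.4 + 11 = 15.4
L_max = max([4.4, 11.0]) = 11
S (sum of others) = 15.4 - 11 = 4.4
min_reach = max(0, 11 - 4.4) = max(0, 6.6) = 6.6

Answer: 6.6000 15.4000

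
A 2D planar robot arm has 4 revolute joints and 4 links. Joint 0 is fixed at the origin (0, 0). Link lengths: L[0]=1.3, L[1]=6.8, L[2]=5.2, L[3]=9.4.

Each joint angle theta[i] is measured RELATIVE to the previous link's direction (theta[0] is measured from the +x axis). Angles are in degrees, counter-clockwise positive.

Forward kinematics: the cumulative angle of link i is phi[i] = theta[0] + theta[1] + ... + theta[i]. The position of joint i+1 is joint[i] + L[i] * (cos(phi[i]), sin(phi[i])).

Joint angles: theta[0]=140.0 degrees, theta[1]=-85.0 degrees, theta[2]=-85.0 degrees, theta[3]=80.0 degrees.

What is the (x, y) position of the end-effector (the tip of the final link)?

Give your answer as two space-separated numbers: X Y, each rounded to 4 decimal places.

Answer: 13.4500 11.0067

Derivation:
joint[0] = (0.0000, 0.0000)  (base)
link 0: phi[0] = 140 = 140 deg
  cos(140 deg) = -0.7660, sin(140 deg) = 0.6428
  joint[1] = (0.0000, 0.0000) + 1.3 * (-0.7660, 0.6428) = (0.0000 + -0.9959, 0.0000 + 0.8356) = (-0.9959, 0.8356)
link 1: phi[1] = 140 + -85 = 55 deg
  cos(55 deg) = 0.5736, sin(55 deg) = 0.8192
  joint[2] = (-0.9959, 0.8356) + 6.8 * (0.5736, 0.8192) = (-0.9959 + 3.9003, 0.8356 + 5.5702) = (2.9045, 6.4059)
link 2: phi[2] = 140 + -85 + -85 = -30 deg
  cos(-30 deg) = 0.8660, sin(-30 deg) = -0.5000
  joint[3] = (2.9045, 6.4059) + 5.2 * (0.8660, -0.5000) = (2.9045 + 4.5033, 6.4059 + -2.6000) = (7.4078, 3.8059)
link 3: phi[3] = 140 + -85 + -85 + 80 = 50 deg
  cos(50 deg) = 0.6428, sin(50 deg) = 0.7660
  joint[4] = (7.4078, 3.8059) + 9.4 * (0.6428, 0.7660) = (7.4078 + 6.0422, 3.8059 + 7.2008) = (13.4500, 11.0067)
End effector: (13.4500, 11.0067)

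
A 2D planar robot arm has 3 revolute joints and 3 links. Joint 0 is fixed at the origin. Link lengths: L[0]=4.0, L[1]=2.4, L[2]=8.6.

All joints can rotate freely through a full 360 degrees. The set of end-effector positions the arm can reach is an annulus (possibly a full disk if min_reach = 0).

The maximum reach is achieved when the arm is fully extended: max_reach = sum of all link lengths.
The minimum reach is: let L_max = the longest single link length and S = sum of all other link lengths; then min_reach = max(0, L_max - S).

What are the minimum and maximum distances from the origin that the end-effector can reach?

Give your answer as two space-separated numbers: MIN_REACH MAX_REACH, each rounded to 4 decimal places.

Link lengths: [4.0, 2.4, 8.6]
max_reach = 4 + 2.4 + 8.6 = 15
L_max = max([4.0, 2.4, 8.6]) = 8.6
S (sum of others) = 15 - 8.6 = 6.4
min_reach = max(0, 8.6 - 6.4) = max(0, 2.2) = 2.2

Answer: 2.2000 15.0000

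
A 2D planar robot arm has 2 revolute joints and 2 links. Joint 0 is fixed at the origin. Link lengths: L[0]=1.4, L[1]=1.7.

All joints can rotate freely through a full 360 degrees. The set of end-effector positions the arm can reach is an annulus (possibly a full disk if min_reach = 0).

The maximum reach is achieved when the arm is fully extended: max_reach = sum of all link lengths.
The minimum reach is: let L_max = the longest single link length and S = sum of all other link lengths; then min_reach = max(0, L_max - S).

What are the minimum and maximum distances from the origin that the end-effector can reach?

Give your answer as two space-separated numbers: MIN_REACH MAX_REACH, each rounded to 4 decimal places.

Link lengths: [1.4, 1.7]
max_reach = 1.4 + 1.7 = 3.1
L_max = max([1.4, 1.7]) = 1.7
S (sum of others) = 3.1 - 1.7 = 1.4
min_reach = max(0, 1.7 - 1.4) = max(0, 0.3) = 0.3

Answer: 0.3000 3.1000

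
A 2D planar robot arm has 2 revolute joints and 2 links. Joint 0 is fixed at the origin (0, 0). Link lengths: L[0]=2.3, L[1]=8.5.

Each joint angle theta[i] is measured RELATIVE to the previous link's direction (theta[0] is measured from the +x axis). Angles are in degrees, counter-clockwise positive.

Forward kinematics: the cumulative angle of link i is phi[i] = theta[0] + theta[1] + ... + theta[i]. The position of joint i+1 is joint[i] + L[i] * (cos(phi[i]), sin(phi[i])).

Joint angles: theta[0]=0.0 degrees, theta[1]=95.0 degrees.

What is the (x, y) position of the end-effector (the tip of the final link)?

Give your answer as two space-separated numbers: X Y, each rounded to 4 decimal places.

Answer: 1.5592 8.4677

Derivation:
joint[0] = (0.0000, 0.0000)  (base)
link 0: phi[0] = 0 = 0 deg
  cos(0 deg) = 1.0000, sin(0 deg) = 0.0000
  joint[1] = (0.0000, 0.0000) + 2.3 * (1.0000, 0.0000) = (0.0000 + 2.3000, 0.0000 + 0.0000) = (2.3000, 0.0000)
link 1: phi[1] = 0 + 95 = 95 deg
  cos(95 deg) = -0.0872, sin(95 deg) = 0.9962
  joint[2] = (2.3000, 0.0000) + 8.5 * (-0.0872, 0.9962) = (2.3000 + -0.7408, 0.0000 + 8.4677) = (1.5592, 8.4677)
End effector: (1.5592, 8.4677)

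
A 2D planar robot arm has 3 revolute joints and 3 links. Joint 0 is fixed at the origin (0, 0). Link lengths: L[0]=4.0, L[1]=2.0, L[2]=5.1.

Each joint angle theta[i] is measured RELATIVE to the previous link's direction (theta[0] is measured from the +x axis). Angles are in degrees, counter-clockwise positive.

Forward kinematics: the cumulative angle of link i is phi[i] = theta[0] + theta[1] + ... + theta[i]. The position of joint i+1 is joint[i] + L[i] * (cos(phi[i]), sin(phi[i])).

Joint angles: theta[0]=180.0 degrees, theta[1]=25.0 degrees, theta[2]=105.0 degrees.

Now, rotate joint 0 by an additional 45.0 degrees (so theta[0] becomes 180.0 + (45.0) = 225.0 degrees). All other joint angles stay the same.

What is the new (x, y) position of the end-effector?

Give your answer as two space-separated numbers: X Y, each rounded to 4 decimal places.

joint[0] = (0.0000, 0.0000)  (base)
link 0: phi[0] = 225 = 225 deg
  cos(225 deg) = -0.7071, sin(225 deg) = -0.7071
  joint[1] = (0.0000, 0.0000) + 4 * (-0.7071, -0.7071) = (0.0000 + -2.8284, 0.0000 + -2.8284) = (-2.8284, -2.8284)
link 1: phi[1] = 225 + 25 = 250 deg
  cos(250 deg) = -0.3420, sin(250 deg) = -0.9397
  joint[2] = (-2.8284, -2.8284) + 2 * (-0.3420, -0.9397) = (-2.8284 + -0.6840, -2.8284 + -1.8794) = (-3.5125, -4.7078)
link 2: phi[2] = 225 + 25 + 105 = 355 deg
  cos(355 deg) = 0.9962, sin(355 deg) = -0.0872
  joint[3] = (-3.5125, -4.7078) + 5.1 * (0.9962, -0.0872) = (-3.5125 + 5.0806, -4.7078 + -0.4445) = (1.5681, -5.1523)
End effector: (1.5681, -5.1523)

Answer: 1.5681 -5.1523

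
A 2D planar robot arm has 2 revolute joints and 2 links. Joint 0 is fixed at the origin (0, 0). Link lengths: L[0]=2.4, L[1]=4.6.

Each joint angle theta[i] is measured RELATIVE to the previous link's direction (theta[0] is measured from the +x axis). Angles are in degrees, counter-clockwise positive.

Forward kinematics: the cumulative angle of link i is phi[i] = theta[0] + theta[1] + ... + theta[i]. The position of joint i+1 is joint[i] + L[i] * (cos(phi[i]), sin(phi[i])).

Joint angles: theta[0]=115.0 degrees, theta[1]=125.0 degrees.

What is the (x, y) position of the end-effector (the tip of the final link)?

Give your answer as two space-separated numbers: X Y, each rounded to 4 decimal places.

joint[0] = (0.0000, 0.0000)  (base)
link 0: phi[0] = 115 = 115 deg
  cos(115 deg) = -0.4226, sin(115 deg) = 0.9063
  joint[1] = (0.0000, 0.0000) + 2.4 * (-0.4226, 0.9063) = (0.0000 + -1.0143, 0.0000 + 2.1751) = (-1.0143, 2.1751)
link 1: phi[1] = 115 + 125 = 240 deg
  cos(240 deg) = -0.5000, sin(240 deg) = -0.8660
  joint[2] = (-1.0143, 2.1751) + 4.6 * (-0.5000, -0.8660) = (-1.0143 + -2.3000, 2.1751 + -3.9837) = (-3.3143, -1.8086)
End effector: (-3.3143, -1.8086)

Answer: -3.3143 -1.8086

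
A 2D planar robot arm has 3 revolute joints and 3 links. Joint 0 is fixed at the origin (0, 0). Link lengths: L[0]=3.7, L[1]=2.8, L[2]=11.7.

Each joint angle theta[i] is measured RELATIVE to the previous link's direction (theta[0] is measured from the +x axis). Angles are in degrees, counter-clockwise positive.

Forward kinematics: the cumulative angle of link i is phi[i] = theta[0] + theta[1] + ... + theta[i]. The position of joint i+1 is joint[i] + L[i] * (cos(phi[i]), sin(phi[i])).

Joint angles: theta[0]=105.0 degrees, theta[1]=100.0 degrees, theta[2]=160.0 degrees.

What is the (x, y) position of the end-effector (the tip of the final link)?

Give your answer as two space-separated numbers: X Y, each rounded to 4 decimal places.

joint[0] = (0.0000, 0.0000)  (base)
link 0: phi[0] = 105 = 105 deg
  cos(105 deg) = -0.2588, sin(105 deg) = 0.9659
  joint[1] = (0.0000, 0.0000) + 3.7 * (-0.2588, 0.9659) = (0.0000 + -0.9576, 0.0000 + 3.5739) = (-0.9576, 3.5739)
link 1: phi[1] = 105 + 100 = 205 deg
  cos(205 deg) = -0.9063, sin(205 deg) = -0.4226
  joint[2] = (-0.9576, 3.5739) + 2.8 * (-0.9063, -0.4226) = (-0.9576 + -2.5377, 3.5739 + -1.1833) = (-3.4953, 2.3906)
link 2: phi[2] = 105 + 100 + 160 = 365 deg
  cos(365 deg) = 0.9962, sin(365 deg) = 0.0872
  joint[3] = (-3.4953, 2.3906) + 11.7 * (0.9962, 0.0872) = (-3.4953 + 11.6555, 2.3906 + 1.0197) = (8.1602, 3.4103)
End effector: (8.1602, 3.4103)

Answer: 8.1602 3.4103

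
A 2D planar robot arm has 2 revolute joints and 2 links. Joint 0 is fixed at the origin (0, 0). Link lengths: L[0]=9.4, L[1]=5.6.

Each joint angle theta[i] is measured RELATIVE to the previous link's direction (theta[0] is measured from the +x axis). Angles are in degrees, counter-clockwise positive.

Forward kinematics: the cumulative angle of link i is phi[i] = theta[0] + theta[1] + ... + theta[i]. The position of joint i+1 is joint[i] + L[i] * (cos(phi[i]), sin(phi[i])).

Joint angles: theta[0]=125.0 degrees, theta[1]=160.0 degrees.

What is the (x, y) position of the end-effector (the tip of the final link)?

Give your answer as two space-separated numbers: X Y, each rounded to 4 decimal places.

joint[0] = (0.0000, 0.0000)  (base)
link 0: phi[0] = 125 = 125 deg
  cos(125 deg) = -0.5736, sin(125 deg) = 0.8192
  joint[1] = (0.0000, 0.0000) + 9.4 * (-0.5736, 0.8192) = (0.0000 + -5.3916, 0.0000 + 7.7000) = (-5.3916, 7.7000)
link 1: phi[1] = 125 + 160 = 285 deg
  cos(285 deg) = 0.2588, sin(285 deg) = -0.9659
  joint[2] = (-5.3916, 7.7000) + 5.6 * (0.2588, -0.9659) = (-5.3916 + 1.4494, 7.7000 + -5.4092) = (-3.9422, 2.2908)
End effector: (-3.9422, 2.2908)

Answer: -3.9422 2.2908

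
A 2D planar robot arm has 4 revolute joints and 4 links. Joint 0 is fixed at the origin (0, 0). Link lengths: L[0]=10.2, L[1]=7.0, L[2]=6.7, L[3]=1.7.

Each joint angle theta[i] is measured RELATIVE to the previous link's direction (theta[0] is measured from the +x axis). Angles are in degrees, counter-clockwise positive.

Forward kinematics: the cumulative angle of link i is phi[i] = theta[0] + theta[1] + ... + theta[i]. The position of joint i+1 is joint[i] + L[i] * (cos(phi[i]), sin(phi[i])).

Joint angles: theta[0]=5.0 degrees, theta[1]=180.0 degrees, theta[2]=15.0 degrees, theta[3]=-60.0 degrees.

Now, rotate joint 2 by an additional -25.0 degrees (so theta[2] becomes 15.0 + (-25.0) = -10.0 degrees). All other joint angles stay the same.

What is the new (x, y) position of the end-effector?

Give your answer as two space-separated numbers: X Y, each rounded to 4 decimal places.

Answer: -4.2051 2.4036

Derivation:
joint[0] = (0.0000, 0.0000)  (base)
link 0: phi[0] = 5 = 5 deg
  cos(5 deg) = 0.9962, sin(5 deg) = 0.0872
  joint[1] = (0.0000, 0.0000) + 10.2 * (0.9962, 0.0872) = (0.0000 + 10.1612, 0.0000 + 0.8890) = (10.1612, 0.8890)
link 1: phi[1] = 5 + 180 = 185 deg
  cos(185 deg) = -0.9962, sin(185 deg) = -0.0872
  joint[2] = (10.1612, 0.8890) + 7 * (-0.9962, -0.0872) = (10.1612 + -6.9734, 0.8890 + -0.6101) = (3.1878, 0.2789)
link 2: phi[2] = 5 + 180 + -10 = 175 deg
  cos(175 deg) = -0.9962, sin(175 deg) = 0.0872
  joint[3] = (3.1878, 0.2789) + 6.7 * (-0.9962, 0.0872) = (3.1878 + -6.6745, 0.2789 + 0.5839) = (-3.4867, 0.8628)
link 3: phi[3] = 5 + 180 + -10 + -60 = 115 deg
  cos(115 deg) = -0.4226, sin(115 deg) = 0.9063
  joint[4] = (-3.4867, 0.8628) + 1.7 * (-0.4226, 0.9063) = (-3.4867 + -0.7185, 0.8628 + 1.5407) = (-4.2051, 2.4036)
End effector: (-4.2051, 2.4036)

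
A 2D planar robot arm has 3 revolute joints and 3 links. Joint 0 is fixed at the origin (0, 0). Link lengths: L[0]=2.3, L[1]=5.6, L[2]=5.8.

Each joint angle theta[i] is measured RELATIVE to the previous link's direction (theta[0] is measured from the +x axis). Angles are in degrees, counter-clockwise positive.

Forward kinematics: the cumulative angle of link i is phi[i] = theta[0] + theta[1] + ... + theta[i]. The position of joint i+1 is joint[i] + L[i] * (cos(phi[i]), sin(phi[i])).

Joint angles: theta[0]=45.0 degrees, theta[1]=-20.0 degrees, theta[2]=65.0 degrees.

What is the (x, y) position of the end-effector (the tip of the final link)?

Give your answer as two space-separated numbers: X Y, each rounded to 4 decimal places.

Answer: 6.7017 9.7930

Derivation:
joint[0] = (0.0000, 0.0000)  (base)
link 0: phi[0] = 45 = 45 deg
  cos(45 deg) = 0.7071, sin(45 deg) = 0.7071
  joint[1] = (0.0000, 0.0000) + 2.3 * (0.7071, 0.7071) = (0.0000 + 1.6263, 0.0000 + 1.6263) = (1.6263, 1.6263)
link 1: phi[1] = 45 + -20 = 25 deg
  cos(25 deg) = 0.9063, sin(25 deg) = 0.4226
  joint[2] = (1.6263, 1.6263) + 5.6 * (0.9063, 0.4226) = (1.6263 + 5.0753, 1.6263 + 2.3667) = (6.7017, 3.9930)
link 2: phi[2] = 45 + -20 + 65 = 90 deg
  cos(90 deg) = 0.0000, sin(90 deg) = 1.0000
  joint[3] = (6.7017, 3.9930) + 5.8 * (0.0000, 1.0000) = (6.7017 + 0.0000, 3.9930 + 5.8000) = (6.7017, 9.7930)
End effector: (6.7017, 9.7930)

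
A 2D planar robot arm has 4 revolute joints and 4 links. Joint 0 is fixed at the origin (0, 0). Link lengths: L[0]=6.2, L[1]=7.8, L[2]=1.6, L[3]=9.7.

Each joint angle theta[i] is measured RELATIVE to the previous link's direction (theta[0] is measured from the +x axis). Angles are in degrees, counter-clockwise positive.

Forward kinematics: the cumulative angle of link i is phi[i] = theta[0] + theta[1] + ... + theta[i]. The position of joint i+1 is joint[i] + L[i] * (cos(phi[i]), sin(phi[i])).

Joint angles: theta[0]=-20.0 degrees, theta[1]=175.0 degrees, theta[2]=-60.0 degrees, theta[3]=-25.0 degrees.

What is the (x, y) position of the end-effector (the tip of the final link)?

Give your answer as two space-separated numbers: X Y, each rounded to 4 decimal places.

Answer: 1.9350 11.8848

Derivation:
joint[0] = (0.0000, 0.0000)  (base)
link 0: phi[0] = -20 = -20 deg
  cos(-20 deg) = 0.9397, sin(-20 deg) = -0.3420
  joint[1] = (0.0000, 0.0000) + 6.2 * (0.9397, -0.3420) = (0.0000 + 5.8261, 0.0000 + -2.1205) = (5.8261, -2.1205)
link 1: phi[1] = -20 + 175 = 155 deg
  cos(155 deg) = -0.9063, sin(155 deg) = 0.4226
  joint[2] = (5.8261, -2.1205) + 7.8 * (-0.9063, 0.4226) = (5.8261 + -7.0692, -2.1205 + 3.2964) = (-1.2431, 1.1759)
link 2: phi[2] = -20 + 175 + -60 = 95 deg
  cos(95 deg) = -0.0872, sin(95 deg) = 0.9962
  joint[3] = (-1.2431, 1.1759) + 1.6 * (-0.0872, 0.9962) = (-1.2431 + -0.1394, 1.1759 + 1.5939) = (-1.3826, 2.7698)
link 3: phi[3] = -20 + 175 + -60 + -25 = 70 deg
  cos(70 deg) = 0.3420, sin(70 deg) = 0.9397
  joint[4] = (-1.3826, 2.7698) + 9.7 * (0.3420, 0.9397) = (-1.3826 + 3.3176, 2.7698 + 9.1150) = (1.9350, 11.8848)
End effector: (1.9350, 11.8848)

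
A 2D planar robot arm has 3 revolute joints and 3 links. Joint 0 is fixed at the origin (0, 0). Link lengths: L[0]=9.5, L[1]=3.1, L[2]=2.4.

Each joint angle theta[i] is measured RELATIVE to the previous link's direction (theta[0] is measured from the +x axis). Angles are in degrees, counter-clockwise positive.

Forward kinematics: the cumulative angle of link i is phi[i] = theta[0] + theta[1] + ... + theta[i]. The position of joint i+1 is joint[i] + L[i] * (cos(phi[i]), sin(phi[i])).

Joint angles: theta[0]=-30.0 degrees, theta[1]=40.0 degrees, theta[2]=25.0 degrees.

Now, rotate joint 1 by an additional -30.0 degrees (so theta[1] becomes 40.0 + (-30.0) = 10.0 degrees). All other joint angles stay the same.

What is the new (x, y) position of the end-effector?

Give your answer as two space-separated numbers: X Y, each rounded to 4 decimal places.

Answer: 13.5312 -5.6011

Derivation:
joint[0] = (0.0000, 0.0000)  (base)
link 0: phi[0] = -30 = -30 deg
  cos(-30 deg) = 0.8660, sin(-30 deg) = -0.5000
  joint[1] = (0.0000, 0.0000) + 9.5 * (0.8660, -0.5000) = (0.0000 + 8.2272, 0.0000 + -4.7500) = (8.2272, -4.7500)
link 1: phi[1] = -30 + 10 = -20 deg
  cos(-20 deg) = 0.9397, sin(-20 deg) = -0.3420
  joint[2] = (8.2272, -4.7500) + 3.1 * (0.9397, -0.3420) = (8.2272 + 2.9130, -4.7500 + -1.0603) = (11.1403, -5.8103)
link 2: phi[2] = -30 + 10 + 25 = 5 deg
  cos(5 deg) = 0.9962, sin(5 deg) = 0.0872
  joint[3] = (11.1403, -5.8103) + 2.4 * (0.9962, 0.0872) = (11.1403 + 2.3909, -5.8103 + 0.2092) = (13.5312, -5.6011)
End effector: (13.5312, -5.6011)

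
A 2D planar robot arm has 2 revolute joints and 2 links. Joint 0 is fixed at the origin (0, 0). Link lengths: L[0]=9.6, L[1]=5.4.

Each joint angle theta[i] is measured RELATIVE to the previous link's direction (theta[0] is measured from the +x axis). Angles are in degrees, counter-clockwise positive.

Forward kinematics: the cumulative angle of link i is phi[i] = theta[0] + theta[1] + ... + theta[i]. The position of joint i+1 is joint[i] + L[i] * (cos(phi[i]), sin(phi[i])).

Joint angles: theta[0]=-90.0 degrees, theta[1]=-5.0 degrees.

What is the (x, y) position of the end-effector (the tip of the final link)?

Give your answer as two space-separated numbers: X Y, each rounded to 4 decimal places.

Answer: -0.4706 -14.9795

Derivation:
joint[0] = (0.0000, 0.0000)  (base)
link 0: phi[0] = -90 = -90 deg
  cos(-90 deg) = 0.0000, sin(-90 deg) = -1.0000
  joint[1] = (0.0000, 0.0000) + 9.6 * (0.0000, -1.0000) = (0.0000 + 0.0000, 0.0000 + -9.6000) = (0.0000, -9.6000)
link 1: phi[1] = -90 + -5 = -95 deg
  cos(-95 deg) = -0.0872, sin(-95 deg) = -0.9962
  joint[2] = (0.0000, -9.6000) + 5.4 * (-0.0872, -0.9962) = (0.0000 + -0.4706, -9.6000 + -5.3795) = (-0.4706, -14.9795)
End effector: (-0.4706, -14.9795)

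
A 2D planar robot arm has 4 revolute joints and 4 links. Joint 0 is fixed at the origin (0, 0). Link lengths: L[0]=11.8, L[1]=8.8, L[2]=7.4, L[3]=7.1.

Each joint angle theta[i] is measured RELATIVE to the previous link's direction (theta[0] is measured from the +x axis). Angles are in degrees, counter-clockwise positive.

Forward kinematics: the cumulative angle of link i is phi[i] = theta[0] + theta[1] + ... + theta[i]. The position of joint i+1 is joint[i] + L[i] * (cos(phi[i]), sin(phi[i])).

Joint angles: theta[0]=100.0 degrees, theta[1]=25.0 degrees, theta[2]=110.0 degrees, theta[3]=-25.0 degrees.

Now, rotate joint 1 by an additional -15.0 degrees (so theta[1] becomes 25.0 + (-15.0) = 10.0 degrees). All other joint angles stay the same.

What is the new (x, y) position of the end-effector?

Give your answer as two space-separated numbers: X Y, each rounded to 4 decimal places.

Answer: -17.5856 13.2958

Derivation:
joint[0] = (0.0000, 0.0000)  (base)
link 0: phi[0] = 100 = 100 deg
  cos(100 deg) = -0.1736, sin(100 deg) = 0.9848
  joint[1] = (0.0000, 0.0000) + 11.8 * (-0.1736, 0.9848) = (0.0000 + -2.0490, 0.0000 + 11.6207) = (-2.0490, 11.6207)
link 1: phi[1] = 100 + 10 = 110 deg
  cos(110 deg) = -0.3420, sin(110 deg) = 0.9397
  joint[2] = (-2.0490, 11.6207) + 8.8 * (-0.3420, 0.9397) = (-2.0490 + -3.0098, 11.6207 + 8.2693) = (-5.0588, 19.8900)
link 2: phi[2] = 100 + 10 + 110 = 220 deg
  cos(220 deg) = -0.7660, sin(220 deg) = -0.6428
  joint[3] = (-5.0588, 19.8900) + 7.4 * (-0.7660, -0.6428) = (-5.0588 + -5.6687, 19.8900 + -4.7566) = (-10.7276, 15.1334)
link 3: phi[3] = 100 + 10 + 110 + -25 = 195 deg
  cos(195 deg) = -0.9659, sin(195 deg) = -0.2588
  joint[4] = (-10.7276, 15.1334) + 7.1 * (-0.9659, -0.2588) = (-10.7276 + -6.8581, 15.1334 + -1.8376) = (-17.5856, 13.2958)
End effector: (-17.5856, 13.2958)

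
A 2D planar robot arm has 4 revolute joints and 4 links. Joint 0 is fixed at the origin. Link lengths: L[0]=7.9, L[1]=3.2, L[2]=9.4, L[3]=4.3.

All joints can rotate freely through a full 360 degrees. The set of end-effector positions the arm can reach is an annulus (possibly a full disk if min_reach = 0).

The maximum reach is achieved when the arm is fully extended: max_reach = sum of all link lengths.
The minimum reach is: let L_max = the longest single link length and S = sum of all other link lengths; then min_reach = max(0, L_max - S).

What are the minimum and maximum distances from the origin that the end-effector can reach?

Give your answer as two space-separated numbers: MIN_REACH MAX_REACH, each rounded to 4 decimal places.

Link lengths: [7.9, 3.2, 9.4, 4.3]
max_reach = 7.9 + 3.2 + 9.4 + 4.3 = 24.8
L_max = max([7.9, 3.2, 9.4, 4.3]) = 9.4
S (sum of others) = 24.8 - 9.4 = 15.4
min_reach = max(0, 9.4 - 15.4) = max(0, -6) = 0

Answer: 0.0000 24.8000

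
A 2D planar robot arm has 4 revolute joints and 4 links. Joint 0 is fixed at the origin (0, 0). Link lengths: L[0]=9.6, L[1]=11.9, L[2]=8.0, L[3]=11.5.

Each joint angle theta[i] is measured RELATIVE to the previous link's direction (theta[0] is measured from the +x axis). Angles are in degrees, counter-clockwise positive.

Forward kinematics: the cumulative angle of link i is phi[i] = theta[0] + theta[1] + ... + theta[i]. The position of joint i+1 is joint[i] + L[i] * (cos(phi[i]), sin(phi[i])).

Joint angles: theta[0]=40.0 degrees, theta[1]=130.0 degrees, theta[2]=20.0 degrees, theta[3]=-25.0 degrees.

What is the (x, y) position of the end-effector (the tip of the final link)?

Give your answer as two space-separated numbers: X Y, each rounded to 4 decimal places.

Answer: -23.3518 9.8244

Derivation:
joint[0] = (0.0000, 0.0000)  (base)
link 0: phi[0] = 40 = 40 deg
  cos(40 deg) = 0.7660, sin(40 deg) = 0.6428
  joint[1] = (0.0000, 0.0000) + 9.6 * (0.7660, 0.6428) = (0.0000 + 7.3540, 0.0000 + 6.1708) = (7.3540, 6.1708)
link 1: phi[1] = 40 + 130 = 170 deg
  cos(170 deg) = -0.9848, sin(170 deg) = 0.1736
  joint[2] = (7.3540, 6.1708) + 11.9 * (-0.9848, 0.1736) = (7.3540 + -11.7192, 6.1708 + 2.0664) = (-4.3652, 8.2372)
link 2: phi[2] = 40 + 130 + 20 = 190 deg
  cos(190 deg) = -0.9848, sin(190 deg) = -0.1736
  joint[3] = (-4.3652, 8.2372) + 8 * (-0.9848, -0.1736) = (-4.3652 + -7.8785, 8.2372 + -1.3892) = (-12.2436, 6.8480)
link 3: phi[3] = 40 + 130 + 20 + -25 = 165 deg
  cos(165 deg) = -0.9659, sin(165 deg) = 0.2588
  joint[4] = (-12.2436, 6.8480) + 11.5 * (-0.9659, 0.2588) = (-12.2436 + -11.1081, 6.8480 + 2.9764) = (-23.3518, 9.8244)
End effector: (-23.3518, 9.8244)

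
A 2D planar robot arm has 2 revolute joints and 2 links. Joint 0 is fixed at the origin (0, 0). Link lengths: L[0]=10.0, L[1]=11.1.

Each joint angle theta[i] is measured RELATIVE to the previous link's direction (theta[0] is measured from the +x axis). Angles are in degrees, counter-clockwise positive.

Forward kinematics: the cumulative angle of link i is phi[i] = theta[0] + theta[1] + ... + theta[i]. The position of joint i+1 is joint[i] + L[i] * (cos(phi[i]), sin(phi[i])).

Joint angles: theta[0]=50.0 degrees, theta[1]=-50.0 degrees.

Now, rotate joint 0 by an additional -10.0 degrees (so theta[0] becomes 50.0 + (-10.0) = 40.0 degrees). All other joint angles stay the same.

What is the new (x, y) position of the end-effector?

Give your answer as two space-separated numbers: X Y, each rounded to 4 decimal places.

Answer: 18.5918 4.5004

Derivation:
joint[0] = (0.0000, 0.0000)  (base)
link 0: phi[0] = 40 = 40 deg
  cos(40 deg) = 0.7660, sin(40 deg) = 0.6428
  joint[1] = (0.0000, 0.0000) + 10 * (0.7660, 0.6428) = (0.0000 + 7.6604, 0.0000 + 6.4279) = (7.6604, 6.4279)
link 1: phi[1] = 40 + -50 = -10 deg
  cos(-10 deg) = 0.9848, sin(-10 deg) = -0.1736
  joint[2] = (7.6604, 6.4279) + 11.1 * (0.9848, -0.1736) = (7.6604 + 10.9314, 6.4279 + -1.9275) = (18.5918, 4.5004)
End effector: (18.5918, 4.5004)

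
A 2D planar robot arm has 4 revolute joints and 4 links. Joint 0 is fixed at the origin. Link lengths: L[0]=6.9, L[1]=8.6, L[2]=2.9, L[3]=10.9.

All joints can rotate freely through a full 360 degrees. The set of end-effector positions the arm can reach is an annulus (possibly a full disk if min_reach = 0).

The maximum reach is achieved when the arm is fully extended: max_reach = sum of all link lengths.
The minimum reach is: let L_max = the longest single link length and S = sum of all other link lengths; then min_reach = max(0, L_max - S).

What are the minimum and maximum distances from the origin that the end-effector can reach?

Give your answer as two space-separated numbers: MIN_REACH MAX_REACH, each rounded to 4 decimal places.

Answer: 0.0000 29.3000

Derivation:
Link lengths: [6.9, 8.6, 2.9, 10.9]
max_reach = 6.9 + 8.6 + 2.9 + 10.9 = 29.3
L_max = max([6.9, 8.6, 2.9, 10.9]) = 10.9
S (sum of others) = 29.3 - 10.9 = 18.4
min_reach = max(0, 10.9 - 18.4) = max(0, -7.5) = 0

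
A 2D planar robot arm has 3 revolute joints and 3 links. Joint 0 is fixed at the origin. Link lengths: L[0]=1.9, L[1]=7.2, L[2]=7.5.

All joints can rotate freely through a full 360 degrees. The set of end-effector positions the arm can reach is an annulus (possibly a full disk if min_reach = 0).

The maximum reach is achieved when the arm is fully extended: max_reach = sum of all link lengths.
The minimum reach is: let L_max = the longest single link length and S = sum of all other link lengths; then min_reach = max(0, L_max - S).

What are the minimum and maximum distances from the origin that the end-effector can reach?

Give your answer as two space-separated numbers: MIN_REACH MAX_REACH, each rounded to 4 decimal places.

Answer: 0.0000 16.6000

Derivation:
Link lengths: [1.9, 7.2, 7.5]
max_reach = 1.9 + 7.2 + 7.5 = 16.6
L_max = max([1.9, 7.2, 7.5]) = 7.5
S (sum of others) = 16.6 - 7.5 = 9.1
min_reach = max(0, 7.5 - 9.1) = max(0, -1.6) = 0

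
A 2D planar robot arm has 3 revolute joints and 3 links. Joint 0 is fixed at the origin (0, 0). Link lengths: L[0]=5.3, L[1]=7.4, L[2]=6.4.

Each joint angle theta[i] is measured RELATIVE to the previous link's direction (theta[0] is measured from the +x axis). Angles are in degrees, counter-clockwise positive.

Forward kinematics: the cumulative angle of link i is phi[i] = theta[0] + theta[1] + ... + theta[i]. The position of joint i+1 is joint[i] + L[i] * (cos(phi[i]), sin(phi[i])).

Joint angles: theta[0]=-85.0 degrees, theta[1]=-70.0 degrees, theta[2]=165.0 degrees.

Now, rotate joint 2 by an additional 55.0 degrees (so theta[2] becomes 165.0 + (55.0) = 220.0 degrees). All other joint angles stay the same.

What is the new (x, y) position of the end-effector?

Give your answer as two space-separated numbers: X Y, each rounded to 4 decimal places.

Answer: -3.5400 -2.6068

Derivation:
joint[0] = (0.0000, 0.0000)  (base)
link 0: phi[0] = -85 = -85 deg
  cos(-85 deg) = 0.0872, sin(-85 deg) = -0.9962
  joint[1] = (0.0000, 0.0000) + 5.3 * (0.0872, -0.9962) = (0.0000 + 0.4619, 0.0000 + -5.2798) = (0.4619, -5.2798)
link 1: phi[1] = -85 + -70 = -155 deg
  cos(-155 deg) = -0.9063, sin(-155 deg) = -0.4226
  joint[2] = (0.4619, -5.2798) + 7.4 * (-0.9063, -0.4226) = (0.4619 + -6.7067, -5.2798 + -3.1274) = (-6.2448, -8.4072)
link 2: phi[2] = -85 + -70 + 220 = 65 deg
  cos(65 deg) = 0.4226, sin(65 deg) = 0.9063
  joint[3] = (-6.2448, -8.4072) + 6.4 * (0.4226, 0.9063) = (-6.2448 + 2.7048, -8.4072 + 5.8004) = (-3.5400, -2.6068)
End effector: (-3.5400, -2.6068)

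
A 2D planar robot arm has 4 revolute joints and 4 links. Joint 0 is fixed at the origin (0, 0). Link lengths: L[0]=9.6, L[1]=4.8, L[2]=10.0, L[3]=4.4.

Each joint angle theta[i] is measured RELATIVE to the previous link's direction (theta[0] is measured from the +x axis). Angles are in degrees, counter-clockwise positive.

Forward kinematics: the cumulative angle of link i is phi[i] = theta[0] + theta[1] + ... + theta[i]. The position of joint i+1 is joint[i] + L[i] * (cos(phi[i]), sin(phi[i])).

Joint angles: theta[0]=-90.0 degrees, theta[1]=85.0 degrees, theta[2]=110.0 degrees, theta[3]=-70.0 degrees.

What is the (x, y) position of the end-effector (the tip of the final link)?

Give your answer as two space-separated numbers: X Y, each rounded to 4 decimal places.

joint[0] = (0.0000, 0.0000)  (base)
link 0: phi[0] = -90 = -90 deg
  cos(-90 deg) = 0.0000, sin(-90 deg) = -1.0000
  joint[1] = (0.0000, 0.0000) + 9.6 * (0.0000, -1.0000) = (0.0000 + 0.0000, 0.0000 + -9.6000) = (0.0000, -9.6000)
link 1: phi[1] = -90 + 85 = -5 deg
  cos(-5 deg) = 0.9962, sin(-5 deg) = -0.0872
  joint[2] = (0.0000, -9.6000) + 4.8 * (0.9962, -0.0872) = (0.0000 + 4.7817, -9.6000 + -0.4183) = (4.7817, -10.0183)
link 2: phi[2] = -90 + 85 + 110 = 105 deg
  cos(105 deg) = -0.2588, sin(105 deg) = 0.9659
  joint[3] = (4.7817, -10.0183) + 10 * (-0.2588, 0.9659) = (4.7817 + -2.5882, -10.0183 + 9.6593) = (2.1935, -0.3591)
link 3: phi[3] = -90 + 85 + 110 + -70 = 35 deg
  cos(35 deg) = 0.8192, sin(35 deg) = 0.5736
  joint[4] = (2.1935, -0.3591) + 4.4 * (0.8192, 0.5736) = (2.1935 + 3.6043, -0.3591 + 2.5237) = (5.7978, 2.1646)
End effector: (5.7978, 2.1646)

Answer: 5.7978 2.1646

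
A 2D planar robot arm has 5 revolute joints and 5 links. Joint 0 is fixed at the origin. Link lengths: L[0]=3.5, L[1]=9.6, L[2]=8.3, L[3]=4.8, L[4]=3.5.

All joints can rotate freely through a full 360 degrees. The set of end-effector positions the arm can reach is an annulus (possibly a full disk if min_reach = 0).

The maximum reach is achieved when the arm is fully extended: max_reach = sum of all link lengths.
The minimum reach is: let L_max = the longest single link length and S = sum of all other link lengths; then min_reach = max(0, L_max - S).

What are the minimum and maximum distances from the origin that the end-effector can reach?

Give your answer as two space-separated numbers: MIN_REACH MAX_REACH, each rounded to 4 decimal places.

Link lengths: [3.5, 9.6, 8.3, 4.8, 3.5]
max_reach = 3.5 + 9.6 + 8.3 + 4.8 + 3.5 = 29.7
L_max = max([3.5, 9.6, 8.3, 4.8, 3.5]) = 9.6
S (sum of others) = 29.7 - 9.6 = 20.1
min_reach = max(0, 9.6 - 20.1) = max(0, -10.5) = 0

Answer: 0.0000 29.7000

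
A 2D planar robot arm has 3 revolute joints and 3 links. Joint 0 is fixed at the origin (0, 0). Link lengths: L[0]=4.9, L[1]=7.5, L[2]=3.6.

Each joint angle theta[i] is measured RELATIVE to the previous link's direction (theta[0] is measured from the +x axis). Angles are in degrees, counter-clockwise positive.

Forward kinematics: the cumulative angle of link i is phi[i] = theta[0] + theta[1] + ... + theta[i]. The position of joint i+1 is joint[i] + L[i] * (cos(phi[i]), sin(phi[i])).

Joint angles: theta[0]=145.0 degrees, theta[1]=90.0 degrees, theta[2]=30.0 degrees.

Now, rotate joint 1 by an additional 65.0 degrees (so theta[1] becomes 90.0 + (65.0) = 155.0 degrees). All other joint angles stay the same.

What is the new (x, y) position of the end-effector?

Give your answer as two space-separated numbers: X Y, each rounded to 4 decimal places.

joint[0] = (0.0000, 0.0000)  (base)
link 0: phi[0] = 145 = 145 deg
  cos(145 deg) = -0.8192, sin(145 deg) = 0.5736
  joint[1] = (0.0000, 0.0000) + 4.9 * (-0.8192, 0.5736) = (0.0000 + -4.0138, 0.0000 + 2.8105) = (-4.0138, 2.8105)
link 1: phi[1] = 145 + 155 = 300 deg
  cos(300 deg) = 0.5000, sin(300 deg) = -0.8660
  joint[2] = (-4.0138, 2.8105) + 7.5 * (0.5000, -0.8660) = (-4.0138 + 3.7500, 2.8105 + -6.4952) = (-0.2638, -3.6847)
link 2: phi[2] = 145 + 155 + 30 = 330 deg
  cos(330 deg) = 0.8660, sin(330 deg) = -0.5000
  joint[3] = (-0.2638, -3.6847) + 3.6 * (0.8660, -0.5000) = (-0.2638 + 3.1177, -3.6847 + -1.8000) = (2.8538, -5.4847)
End effector: (2.8538, -5.4847)

Answer: 2.8538 -5.4847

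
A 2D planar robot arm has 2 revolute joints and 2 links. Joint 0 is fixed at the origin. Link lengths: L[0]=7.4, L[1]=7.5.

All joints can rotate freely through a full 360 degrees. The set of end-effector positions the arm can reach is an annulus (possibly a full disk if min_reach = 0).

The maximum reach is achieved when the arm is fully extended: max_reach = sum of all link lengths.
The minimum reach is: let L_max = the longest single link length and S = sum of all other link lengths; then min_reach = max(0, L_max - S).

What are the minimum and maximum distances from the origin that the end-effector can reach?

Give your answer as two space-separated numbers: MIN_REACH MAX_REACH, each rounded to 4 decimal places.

Link lengths: [7.4, 7.5]
max_reach = 7.4 + 7.5 = 14.9
L_max = max([7.4, 7.5]) = 7.5
S (sum of others) = 14.9 - 7.5 = 7.4
min_reach = max(0, 7.5 - 7.4) = max(0, 0.1) = 0.1

Answer: 0.1000 14.9000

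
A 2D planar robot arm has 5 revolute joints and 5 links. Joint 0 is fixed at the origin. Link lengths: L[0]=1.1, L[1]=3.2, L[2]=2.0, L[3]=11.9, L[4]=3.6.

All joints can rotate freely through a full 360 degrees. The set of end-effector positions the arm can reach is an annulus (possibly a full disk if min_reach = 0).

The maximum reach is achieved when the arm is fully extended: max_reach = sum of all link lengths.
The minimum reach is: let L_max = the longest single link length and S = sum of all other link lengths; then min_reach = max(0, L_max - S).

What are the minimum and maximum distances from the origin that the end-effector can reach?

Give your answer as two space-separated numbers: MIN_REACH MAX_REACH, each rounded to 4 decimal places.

Answer: 2.0000 21.8000

Derivation:
Link lengths: [1.1, 3.2, 2.0, 11.9, 3.6]
max_reach = 1.1 + 3.2 + 2 + 11.9 + 3.6 = 21.8
L_max = max([1.1, 3.2, 2.0, 11.9, 3.6]) = 11.9
S (sum of others) = 21.8 - 11.9 = 9.9
min_reach = max(0, 11.9 - 9.9) = max(0, 2) = 2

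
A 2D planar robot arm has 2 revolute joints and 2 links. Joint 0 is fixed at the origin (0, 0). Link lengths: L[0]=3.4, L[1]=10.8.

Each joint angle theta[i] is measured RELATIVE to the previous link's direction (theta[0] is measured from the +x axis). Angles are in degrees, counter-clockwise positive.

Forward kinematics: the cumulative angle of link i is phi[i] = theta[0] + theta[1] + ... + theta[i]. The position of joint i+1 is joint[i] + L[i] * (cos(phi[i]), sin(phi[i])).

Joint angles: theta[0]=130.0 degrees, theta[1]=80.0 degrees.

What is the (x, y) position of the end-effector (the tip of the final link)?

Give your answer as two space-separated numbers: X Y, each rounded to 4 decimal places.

joint[0] = (0.0000, 0.0000)  (base)
link 0: phi[0] = 130 = 130 deg
  cos(130 deg) = -0.6428, sin(130 deg) = 0.7660
  joint[1] = (0.0000, 0.0000) + 3.4 * (-0.6428, 0.7660) = (0.0000 + -2.1855, 0.0000 + 2.6046) = (-2.1855, 2.6046)
link 1: phi[1] = 130 + 80 = 210 deg
  cos(210 deg) = -0.8660, sin(210 deg) = -0.5000
  joint[2] = (-2.1855, 2.6046) + 10.8 * (-0.8660, -0.5000) = (-2.1855 + -9.3531, 2.6046 + -5.4000) = (-11.5386, -2.7954)
End effector: (-11.5386, -2.7954)

Answer: -11.5386 -2.7954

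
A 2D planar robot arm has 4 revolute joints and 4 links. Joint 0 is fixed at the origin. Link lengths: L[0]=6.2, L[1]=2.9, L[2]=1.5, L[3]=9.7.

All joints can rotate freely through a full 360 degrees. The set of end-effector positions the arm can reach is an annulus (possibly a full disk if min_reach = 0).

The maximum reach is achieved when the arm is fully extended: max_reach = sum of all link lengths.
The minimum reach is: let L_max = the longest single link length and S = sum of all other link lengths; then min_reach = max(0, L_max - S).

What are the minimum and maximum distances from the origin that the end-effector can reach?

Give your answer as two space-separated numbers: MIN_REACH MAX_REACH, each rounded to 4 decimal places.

Answer: 0.0000 20.3000

Derivation:
Link lengths: [6.2, 2.9, 1.5, 9.7]
max_reach = 6.2 + 2.9 + 1.5 + 9.7 = 20.3
L_max = max([6.2, 2.9, 1.5, 9.7]) = 9.7
S (sum of others) = 20.3 - 9.7 = 10.6
min_reach = max(0, 9.7 - 10.6) = max(0, -0.9) = 0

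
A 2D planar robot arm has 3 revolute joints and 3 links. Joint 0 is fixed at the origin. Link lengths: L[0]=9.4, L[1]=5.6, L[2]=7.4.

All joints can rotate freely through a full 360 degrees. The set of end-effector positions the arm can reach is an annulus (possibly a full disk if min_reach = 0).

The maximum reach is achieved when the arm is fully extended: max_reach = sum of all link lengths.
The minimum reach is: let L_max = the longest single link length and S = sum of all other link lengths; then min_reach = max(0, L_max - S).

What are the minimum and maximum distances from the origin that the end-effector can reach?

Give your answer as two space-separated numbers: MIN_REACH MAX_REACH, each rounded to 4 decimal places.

Link lengths: [9.4, 5.6, 7.4]
max_reach = 9.4 + 5.6 + 7.4 = 22.4
L_max = max([9.4, 5.6, 7.4]) = 9.4
S (sum of others) = 22.4 - 9.4 = 13
min_reach = max(0, 9.4 - 13) = max(0, -3.6) = 0

Answer: 0.0000 22.4000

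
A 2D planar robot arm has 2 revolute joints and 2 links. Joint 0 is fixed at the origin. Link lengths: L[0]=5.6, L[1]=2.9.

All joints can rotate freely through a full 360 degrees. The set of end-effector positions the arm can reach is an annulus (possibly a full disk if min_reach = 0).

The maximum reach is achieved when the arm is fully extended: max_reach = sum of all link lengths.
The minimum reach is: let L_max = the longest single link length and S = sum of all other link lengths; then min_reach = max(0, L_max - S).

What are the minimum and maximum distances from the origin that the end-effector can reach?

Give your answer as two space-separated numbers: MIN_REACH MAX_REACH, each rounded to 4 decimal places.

Link lengths: [5.6, 2.9]
max_reach = 5.6 + 2.9 = 8.5
L_max = max([5.6, 2.9]) = 5.6
S (sum of others) = 8.5 - 5.6 = 2.9
min_reach = max(0, 5.6 - 2.9) = max(0, 2.7) = 2.7

Answer: 2.7000 8.5000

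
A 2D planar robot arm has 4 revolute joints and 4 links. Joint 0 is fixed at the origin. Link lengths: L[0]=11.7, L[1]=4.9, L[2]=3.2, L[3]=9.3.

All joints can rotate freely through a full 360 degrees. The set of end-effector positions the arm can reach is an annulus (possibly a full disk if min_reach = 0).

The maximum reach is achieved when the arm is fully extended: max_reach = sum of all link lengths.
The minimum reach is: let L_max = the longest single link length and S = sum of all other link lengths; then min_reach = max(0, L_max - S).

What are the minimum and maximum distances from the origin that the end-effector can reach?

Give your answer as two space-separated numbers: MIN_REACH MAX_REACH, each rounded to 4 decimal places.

Answer: 0.0000 29.1000

Derivation:
Link lengths: [11.7, 4.9, 3.2, 9.3]
max_reach = 11.7 + 4.9 + 3.2 + 9.3 = 29.1
L_max = max([11.7, 4.9, 3.2, 9.3]) = 11.7
S (sum of others) = 29.1 - 11.7 = 17.4
min_reach = max(0, 11.7 - 17.4) = max(0, -5.7) = 0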